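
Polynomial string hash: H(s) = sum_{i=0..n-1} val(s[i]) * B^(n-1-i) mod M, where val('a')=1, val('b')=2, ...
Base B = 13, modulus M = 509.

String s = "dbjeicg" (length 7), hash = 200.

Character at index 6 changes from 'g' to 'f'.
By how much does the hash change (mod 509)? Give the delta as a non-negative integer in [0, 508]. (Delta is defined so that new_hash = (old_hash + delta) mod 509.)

Answer: 508

Derivation:
Delta formula: (val(new) - val(old)) * B^(n-1-k) mod M
  val('f') - val('g') = 6 - 7 = -1
  B^(n-1-k) = 13^0 mod 509 = 1
  Delta = -1 * 1 mod 509 = 508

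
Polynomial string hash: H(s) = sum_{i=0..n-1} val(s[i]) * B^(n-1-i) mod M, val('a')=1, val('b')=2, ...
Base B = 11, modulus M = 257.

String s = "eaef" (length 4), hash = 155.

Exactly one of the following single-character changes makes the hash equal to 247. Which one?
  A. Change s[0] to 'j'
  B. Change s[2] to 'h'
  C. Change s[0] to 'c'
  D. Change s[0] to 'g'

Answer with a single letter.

Answer: D

Derivation:
Option A: s[0]='e'->'j', delta=(10-5)*11^3 mod 257 = 230, hash=155+230 mod 257 = 128
Option B: s[2]='e'->'h', delta=(8-5)*11^1 mod 257 = 33, hash=155+33 mod 257 = 188
Option C: s[0]='e'->'c', delta=(3-5)*11^3 mod 257 = 165, hash=155+165 mod 257 = 63
Option D: s[0]='e'->'g', delta=(7-5)*11^3 mod 257 = 92, hash=155+92 mod 257 = 247 <-- target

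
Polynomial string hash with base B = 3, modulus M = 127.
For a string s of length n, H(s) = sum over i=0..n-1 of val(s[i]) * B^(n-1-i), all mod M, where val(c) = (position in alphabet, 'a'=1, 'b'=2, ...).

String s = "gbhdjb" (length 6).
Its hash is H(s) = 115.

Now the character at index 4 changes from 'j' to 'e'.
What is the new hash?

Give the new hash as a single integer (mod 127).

val('j') = 10, val('e') = 5
Position k = 4, exponent = n-1-k = 1
B^1 mod M = 3^1 mod 127 = 3
Delta = (5 - 10) * 3 mod 127 = 112
New hash = (115 + 112) mod 127 = 100

Answer: 100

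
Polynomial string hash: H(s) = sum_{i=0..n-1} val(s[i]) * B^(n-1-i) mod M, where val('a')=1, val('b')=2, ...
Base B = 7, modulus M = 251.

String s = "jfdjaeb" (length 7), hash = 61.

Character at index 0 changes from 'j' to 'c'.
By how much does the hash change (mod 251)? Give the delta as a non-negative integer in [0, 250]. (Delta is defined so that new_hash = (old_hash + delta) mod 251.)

Answer: 239

Derivation:
Delta formula: (val(new) - val(old)) * B^(n-1-k) mod M
  val('c') - val('j') = 3 - 10 = -7
  B^(n-1-k) = 7^6 mod 251 = 181
  Delta = -7 * 181 mod 251 = 239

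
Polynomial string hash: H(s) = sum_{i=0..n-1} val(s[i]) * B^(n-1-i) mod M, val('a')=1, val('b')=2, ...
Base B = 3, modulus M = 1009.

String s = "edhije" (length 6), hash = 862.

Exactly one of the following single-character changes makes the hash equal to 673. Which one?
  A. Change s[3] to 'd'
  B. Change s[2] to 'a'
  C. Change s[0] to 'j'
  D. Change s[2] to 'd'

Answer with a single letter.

Option A: s[3]='i'->'d', delta=(4-9)*3^2 mod 1009 = 964, hash=862+964 mod 1009 = 817
Option B: s[2]='h'->'a', delta=(1-8)*3^3 mod 1009 = 820, hash=862+820 mod 1009 = 673 <-- target
Option C: s[0]='e'->'j', delta=(10-5)*3^5 mod 1009 = 206, hash=862+206 mod 1009 = 59
Option D: s[2]='h'->'d', delta=(4-8)*3^3 mod 1009 = 901, hash=862+901 mod 1009 = 754

Answer: B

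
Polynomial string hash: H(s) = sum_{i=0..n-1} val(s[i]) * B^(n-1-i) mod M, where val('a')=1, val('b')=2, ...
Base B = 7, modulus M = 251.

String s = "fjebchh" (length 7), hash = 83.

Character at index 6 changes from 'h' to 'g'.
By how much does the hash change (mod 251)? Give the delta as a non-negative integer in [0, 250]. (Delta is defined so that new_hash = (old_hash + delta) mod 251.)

Delta formula: (val(new) - val(old)) * B^(n-1-k) mod M
  val('g') - val('h') = 7 - 8 = -1
  B^(n-1-k) = 7^0 mod 251 = 1
  Delta = -1 * 1 mod 251 = 250

Answer: 250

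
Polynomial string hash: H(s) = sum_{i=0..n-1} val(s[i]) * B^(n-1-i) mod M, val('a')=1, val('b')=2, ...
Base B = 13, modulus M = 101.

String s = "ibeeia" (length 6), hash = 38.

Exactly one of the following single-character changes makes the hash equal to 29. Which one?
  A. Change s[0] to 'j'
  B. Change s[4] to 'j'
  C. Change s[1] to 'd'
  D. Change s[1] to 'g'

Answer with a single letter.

Option A: s[0]='i'->'j', delta=(10-9)*13^5 mod 101 = 17, hash=38+17 mod 101 = 55
Option B: s[4]='i'->'j', delta=(10-9)*13^1 mod 101 = 13, hash=38+13 mod 101 = 51
Option C: s[1]='b'->'d', delta=(4-2)*13^4 mod 101 = 57, hash=38+57 mod 101 = 95
Option D: s[1]='b'->'g', delta=(7-2)*13^4 mod 101 = 92, hash=38+92 mod 101 = 29 <-- target

Answer: D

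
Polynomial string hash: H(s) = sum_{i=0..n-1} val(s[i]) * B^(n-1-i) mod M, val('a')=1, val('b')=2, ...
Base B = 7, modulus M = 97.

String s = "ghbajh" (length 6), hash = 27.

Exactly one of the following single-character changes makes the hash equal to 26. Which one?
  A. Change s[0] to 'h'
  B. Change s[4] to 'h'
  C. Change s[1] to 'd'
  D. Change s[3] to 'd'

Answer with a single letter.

Answer: C

Derivation:
Option A: s[0]='g'->'h', delta=(8-7)*7^5 mod 97 = 26, hash=27+26 mod 97 = 53
Option B: s[4]='j'->'h', delta=(8-10)*7^1 mod 97 = 83, hash=27+83 mod 97 = 13
Option C: s[1]='h'->'d', delta=(4-8)*7^4 mod 97 = 96, hash=27+96 mod 97 = 26 <-- target
Option D: s[3]='a'->'d', delta=(4-1)*7^2 mod 97 = 50, hash=27+50 mod 97 = 77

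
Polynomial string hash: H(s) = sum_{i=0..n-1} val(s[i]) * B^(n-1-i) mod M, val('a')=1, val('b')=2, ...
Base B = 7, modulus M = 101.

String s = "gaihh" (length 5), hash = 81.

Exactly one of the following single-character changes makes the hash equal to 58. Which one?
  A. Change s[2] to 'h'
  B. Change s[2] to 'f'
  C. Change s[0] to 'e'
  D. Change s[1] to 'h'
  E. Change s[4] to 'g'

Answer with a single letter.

Option A: s[2]='i'->'h', delta=(8-9)*7^2 mod 101 = 52, hash=81+52 mod 101 = 32
Option B: s[2]='i'->'f', delta=(6-9)*7^2 mod 101 = 55, hash=81+55 mod 101 = 35
Option C: s[0]='g'->'e', delta=(5-7)*7^4 mod 101 = 46, hash=81+46 mod 101 = 26
Option D: s[1]='a'->'h', delta=(8-1)*7^3 mod 101 = 78, hash=81+78 mod 101 = 58 <-- target
Option E: s[4]='h'->'g', delta=(7-8)*7^0 mod 101 = 100, hash=81+100 mod 101 = 80

Answer: D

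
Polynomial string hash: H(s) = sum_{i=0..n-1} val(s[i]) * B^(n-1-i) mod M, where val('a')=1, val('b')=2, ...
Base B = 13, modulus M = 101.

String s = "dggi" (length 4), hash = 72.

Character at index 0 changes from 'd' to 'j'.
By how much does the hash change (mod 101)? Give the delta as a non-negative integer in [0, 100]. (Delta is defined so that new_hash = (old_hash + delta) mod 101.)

Delta formula: (val(new) - val(old)) * B^(n-1-k) mod M
  val('j') - val('d') = 10 - 4 = 6
  B^(n-1-k) = 13^3 mod 101 = 76
  Delta = 6 * 76 mod 101 = 52

Answer: 52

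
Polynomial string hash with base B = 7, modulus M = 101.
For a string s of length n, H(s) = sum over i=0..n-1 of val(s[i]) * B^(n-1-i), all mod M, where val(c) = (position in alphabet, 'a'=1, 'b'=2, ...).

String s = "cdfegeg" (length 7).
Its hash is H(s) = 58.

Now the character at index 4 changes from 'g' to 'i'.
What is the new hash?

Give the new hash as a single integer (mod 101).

val('g') = 7, val('i') = 9
Position k = 4, exponent = n-1-k = 2
B^2 mod M = 7^2 mod 101 = 49
Delta = (9 - 7) * 49 mod 101 = 98
New hash = (58 + 98) mod 101 = 55

Answer: 55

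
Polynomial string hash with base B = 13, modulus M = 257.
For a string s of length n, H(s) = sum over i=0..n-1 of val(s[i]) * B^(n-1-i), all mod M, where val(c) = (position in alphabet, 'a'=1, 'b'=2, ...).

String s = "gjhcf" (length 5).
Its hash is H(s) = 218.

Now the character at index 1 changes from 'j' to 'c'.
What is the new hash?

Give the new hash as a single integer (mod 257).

Answer: 2

Derivation:
val('j') = 10, val('c') = 3
Position k = 1, exponent = n-1-k = 3
B^3 mod M = 13^3 mod 257 = 141
Delta = (3 - 10) * 141 mod 257 = 41
New hash = (218 + 41) mod 257 = 2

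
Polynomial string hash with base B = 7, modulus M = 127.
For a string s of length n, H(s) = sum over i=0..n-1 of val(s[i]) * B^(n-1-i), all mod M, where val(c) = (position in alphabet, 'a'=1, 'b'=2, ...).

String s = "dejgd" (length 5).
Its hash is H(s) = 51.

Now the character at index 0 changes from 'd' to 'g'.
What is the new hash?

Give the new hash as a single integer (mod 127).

val('d') = 4, val('g') = 7
Position k = 0, exponent = n-1-k = 4
B^4 mod M = 7^4 mod 127 = 115
Delta = (7 - 4) * 115 mod 127 = 91
New hash = (51 + 91) mod 127 = 15

Answer: 15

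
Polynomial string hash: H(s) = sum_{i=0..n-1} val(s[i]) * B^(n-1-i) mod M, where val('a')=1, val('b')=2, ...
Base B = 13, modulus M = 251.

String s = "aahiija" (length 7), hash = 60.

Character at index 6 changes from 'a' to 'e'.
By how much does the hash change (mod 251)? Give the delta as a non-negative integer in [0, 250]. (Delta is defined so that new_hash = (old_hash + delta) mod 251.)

Answer: 4

Derivation:
Delta formula: (val(new) - val(old)) * B^(n-1-k) mod M
  val('e') - val('a') = 5 - 1 = 4
  B^(n-1-k) = 13^0 mod 251 = 1
  Delta = 4 * 1 mod 251 = 4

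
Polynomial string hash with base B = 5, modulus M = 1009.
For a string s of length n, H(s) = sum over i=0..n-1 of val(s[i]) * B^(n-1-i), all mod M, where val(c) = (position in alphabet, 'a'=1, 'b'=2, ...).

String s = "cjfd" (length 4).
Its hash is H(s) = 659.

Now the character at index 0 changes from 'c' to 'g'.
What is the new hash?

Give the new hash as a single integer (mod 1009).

val('c') = 3, val('g') = 7
Position k = 0, exponent = n-1-k = 3
B^3 mod M = 5^3 mod 1009 = 125
Delta = (7 - 3) * 125 mod 1009 = 500
New hash = (659 + 500) mod 1009 = 150

Answer: 150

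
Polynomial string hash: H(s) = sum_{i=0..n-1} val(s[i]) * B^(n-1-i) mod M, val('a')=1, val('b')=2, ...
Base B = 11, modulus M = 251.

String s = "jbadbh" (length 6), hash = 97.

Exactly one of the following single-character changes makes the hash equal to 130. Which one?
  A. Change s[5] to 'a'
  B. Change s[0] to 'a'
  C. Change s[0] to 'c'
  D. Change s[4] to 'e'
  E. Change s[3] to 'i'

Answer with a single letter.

Answer: D

Derivation:
Option A: s[5]='h'->'a', delta=(1-8)*11^0 mod 251 = 244, hash=97+244 mod 251 = 90
Option B: s[0]='j'->'a', delta=(1-10)*11^5 mod 251 = 66, hash=97+66 mod 251 = 163
Option C: s[0]='j'->'c', delta=(3-10)*11^5 mod 251 = 135, hash=97+135 mod 251 = 232
Option D: s[4]='b'->'e', delta=(5-2)*11^1 mod 251 = 33, hash=97+33 mod 251 = 130 <-- target
Option E: s[3]='d'->'i', delta=(9-4)*11^2 mod 251 = 103, hash=97+103 mod 251 = 200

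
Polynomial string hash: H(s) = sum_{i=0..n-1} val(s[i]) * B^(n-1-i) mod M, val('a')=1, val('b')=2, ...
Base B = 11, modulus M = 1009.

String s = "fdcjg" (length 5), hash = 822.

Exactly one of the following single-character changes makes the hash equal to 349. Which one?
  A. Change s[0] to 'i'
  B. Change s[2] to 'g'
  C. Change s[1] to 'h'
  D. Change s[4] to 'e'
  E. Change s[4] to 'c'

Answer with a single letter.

Answer: A

Derivation:
Option A: s[0]='f'->'i', delta=(9-6)*11^4 mod 1009 = 536, hash=822+536 mod 1009 = 349 <-- target
Option B: s[2]='c'->'g', delta=(7-3)*11^2 mod 1009 = 484, hash=822+484 mod 1009 = 297
Option C: s[1]='d'->'h', delta=(8-4)*11^3 mod 1009 = 279, hash=822+279 mod 1009 = 92
Option D: s[4]='g'->'e', delta=(5-7)*11^0 mod 1009 = 1007, hash=822+1007 mod 1009 = 820
Option E: s[4]='g'->'c', delta=(3-7)*11^0 mod 1009 = 1005, hash=822+1005 mod 1009 = 818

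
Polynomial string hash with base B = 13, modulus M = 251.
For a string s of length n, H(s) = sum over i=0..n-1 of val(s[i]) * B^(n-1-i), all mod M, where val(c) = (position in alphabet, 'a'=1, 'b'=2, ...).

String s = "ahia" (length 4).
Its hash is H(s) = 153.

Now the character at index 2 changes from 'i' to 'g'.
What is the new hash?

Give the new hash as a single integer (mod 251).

val('i') = 9, val('g') = 7
Position k = 2, exponent = n-1-k = 1
B^1 mod M = 13^1 mod 251 = 13
Delta = (7 - 9) * 13 mod 251 = 225
New hash = (153 + 225) mod 251 = 127

Answer: 127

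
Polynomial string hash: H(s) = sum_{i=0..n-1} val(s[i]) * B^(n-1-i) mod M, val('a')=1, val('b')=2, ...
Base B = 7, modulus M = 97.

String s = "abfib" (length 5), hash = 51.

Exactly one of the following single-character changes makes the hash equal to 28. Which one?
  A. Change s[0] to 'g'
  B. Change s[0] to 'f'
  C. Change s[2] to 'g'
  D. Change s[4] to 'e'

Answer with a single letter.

Answer: B

Derivation:
Option A: s[0]='a'->'g', delta=(7-1)*7^4 mod 97 = 50, hash=51+50 mod 97 = 4
Option B: s[0]='a'->'f', delta=(6-1)*7^4 mod 97 = 74, hash=51+74 mod 97 = 28 <-- target
Option C: s[2]='f'->'g', delta=(7-6)*7^2 mod 97 = 49, hash=51+49 mod 97 = 3
Option D: s[4]='b'->'e', delta=(5-2)*7^0 mod 97 = 3, hash=51+3 mod 97 = 54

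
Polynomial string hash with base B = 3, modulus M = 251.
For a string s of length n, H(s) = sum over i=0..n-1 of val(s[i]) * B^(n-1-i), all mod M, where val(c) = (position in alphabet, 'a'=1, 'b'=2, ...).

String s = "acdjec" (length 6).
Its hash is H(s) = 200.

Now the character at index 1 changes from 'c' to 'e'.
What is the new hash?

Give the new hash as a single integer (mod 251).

Answer: 111

Derivation:
val('c') = 3, val('e') = 5
Position k = 1, exponent = n-1-k = 4
B^4 mod M = 3^4 mod 251 = 81
Delta = (5 - 3) * 81 mod 251 = 162
New hash = (200 + 162) mod 251 = 111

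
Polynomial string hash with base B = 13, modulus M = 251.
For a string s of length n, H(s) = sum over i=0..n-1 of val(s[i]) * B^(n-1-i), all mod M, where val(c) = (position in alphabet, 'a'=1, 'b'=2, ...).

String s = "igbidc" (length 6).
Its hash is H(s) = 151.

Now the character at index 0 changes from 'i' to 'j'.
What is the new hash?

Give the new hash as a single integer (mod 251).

val('i') = 9, val('j') = 10
Position k = 0, exponent = n-1-k = 5
B^5 mod M = 13^5 mod 251 = 64
Delta = (10 - 9) * 64 mod 251 = 64
New hash = (151 + 64) mod 251 = 215

Answer: 215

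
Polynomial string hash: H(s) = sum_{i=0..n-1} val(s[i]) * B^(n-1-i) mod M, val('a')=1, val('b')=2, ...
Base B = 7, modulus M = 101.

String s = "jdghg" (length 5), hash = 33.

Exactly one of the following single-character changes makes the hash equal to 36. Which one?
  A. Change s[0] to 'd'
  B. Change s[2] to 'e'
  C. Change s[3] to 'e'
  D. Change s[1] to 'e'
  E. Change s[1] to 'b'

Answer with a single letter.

Answer: B

Derivation:
Option A: s[0]='j'->'d', delta=(4-10)*7^4 mod 101 = 37, hash=33+37 mod 101 = 70
Option B: s[2]='g'->'e', delta=(5-7)*7^2 mod 101 = 3, hash=33+3 mod 101 = 36 <-- target
Option C: s[3]='h'->'e', delta=(5-8)*7^1 mod 101 = 80, hash=33+80 mod 101 = 12
Option D: s[1]='d'->'e', delta=(5-4)*7^3 mod 101 = 40, hash=33+40 mod 101 = 73
Option E: s[1]='d'->'b', delta=(2-4)*7^3 mod 101 = 21, hash=33+21 mod 101 = 54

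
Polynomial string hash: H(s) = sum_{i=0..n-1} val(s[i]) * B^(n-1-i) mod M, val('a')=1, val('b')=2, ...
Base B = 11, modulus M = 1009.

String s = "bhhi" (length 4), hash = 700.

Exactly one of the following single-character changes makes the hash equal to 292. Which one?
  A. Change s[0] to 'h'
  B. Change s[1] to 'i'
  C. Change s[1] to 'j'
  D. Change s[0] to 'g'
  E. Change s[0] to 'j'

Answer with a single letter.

Option A: s[0]='b'->'h', delta=(8-2)*11^3 mod 1009 = 923, hash=700+923 mod 1009 = 614
Option B: s[1]='h'->'i', delta=(9-8)*11^2 mod 1009 = 121, hash=700+121 mod 1009 = 821
Option C: s[1]='h'->'j', delta=(10-8)*11^2 mod 1009 = 242, hash=700+242 mod 1009 = 942
Option D: s[0]='b'->'g', delta=(7-2)*11^3 mod 1009 = 601, hash=700+601 mod 1009 = 292 <-- target
Option E: s[0]='b'->'j', delta=(10-2)*11^3 mod 1009 = 558, hash=700+558 mod 1009 = 249

Answer: D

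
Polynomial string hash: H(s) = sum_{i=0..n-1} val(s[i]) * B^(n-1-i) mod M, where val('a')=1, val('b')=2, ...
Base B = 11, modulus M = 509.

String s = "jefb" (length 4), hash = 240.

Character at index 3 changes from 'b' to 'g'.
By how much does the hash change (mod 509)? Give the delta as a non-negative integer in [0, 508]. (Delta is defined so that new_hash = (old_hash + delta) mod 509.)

Answer: 5

Derivation:
Delta formula: (val(new) - val(old)) * B^(n-1-k) mod M
  val('g') - val('b') = 7 - 2 = 5
  B^(n-1-k) = 11^0 mod 509 = 1
  Delta = 5 * 1 mod 509 = 5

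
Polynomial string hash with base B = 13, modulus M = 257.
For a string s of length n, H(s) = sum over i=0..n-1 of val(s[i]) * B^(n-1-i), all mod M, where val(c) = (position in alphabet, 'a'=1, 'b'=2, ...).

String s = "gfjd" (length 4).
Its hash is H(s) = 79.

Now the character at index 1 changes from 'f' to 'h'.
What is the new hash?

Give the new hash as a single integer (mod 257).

Answer: 160

Derivation:
val('f') = 6, val('h') = 8
Position k = 1, exponent = n-1-k = 2
B^2 mod M = 13^2 mod 257 = 169
Delta = (8 - 6) * 169 mod 257 = 81
New hash = (79 + 81) mod 257 = 160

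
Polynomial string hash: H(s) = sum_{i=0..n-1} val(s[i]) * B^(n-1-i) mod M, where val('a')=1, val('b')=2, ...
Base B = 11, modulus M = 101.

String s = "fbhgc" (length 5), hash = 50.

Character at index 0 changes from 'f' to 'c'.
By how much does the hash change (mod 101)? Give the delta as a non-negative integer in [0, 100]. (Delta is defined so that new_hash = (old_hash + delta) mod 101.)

Answer: 12

Derivation:
Delta formula: (val(new) - val(old)) * B^(n-1-k) mod M
  val('c') - val('f') = 3 - 6 = -3
  B^(n-1-k) = 11^4 mod 101 = 97
  Delta = -3 * 97 mod 101 = 12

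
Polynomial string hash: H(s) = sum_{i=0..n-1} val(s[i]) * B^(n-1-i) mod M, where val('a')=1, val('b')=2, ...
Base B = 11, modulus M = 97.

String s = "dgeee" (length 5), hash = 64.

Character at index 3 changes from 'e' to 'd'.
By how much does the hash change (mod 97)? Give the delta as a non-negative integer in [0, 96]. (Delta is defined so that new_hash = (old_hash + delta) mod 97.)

Delta formula: (val(new) - val(old)) * B^(n-1-k) mod M
  val('d') - val('e') = 4 - 5 = -1
  B^(n-1-k) = 11^1 mod 97 = 11
  Delta = -1 * 11 mod 97 = 86

Answer: 86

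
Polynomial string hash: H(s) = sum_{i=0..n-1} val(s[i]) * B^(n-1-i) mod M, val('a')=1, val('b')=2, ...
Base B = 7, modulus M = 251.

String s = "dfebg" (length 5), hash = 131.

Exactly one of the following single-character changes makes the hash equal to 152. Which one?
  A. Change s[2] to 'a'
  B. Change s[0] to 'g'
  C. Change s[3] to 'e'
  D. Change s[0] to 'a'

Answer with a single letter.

Answer: C

Derivation:
Option A: s[2]='e'->'a', delta=(1-5)*7^2 mod 251 = 55, hash=131+55 mod 251 = 186
Option B: s[0]='d'->'g', delta=(7-4)*7^4 mod 251 = 175, hash=131+175 mod 251 = 55
Option C: s[3]='b'->'e', delta=(5-2)*7^1 mod 251 = 21, hash=131+21 mod 251 = 152 <-- target
Option D: s[0]='d'->'a', delta=(1-4)*7^4 mod 251 = 76, hash=131+76 mod 251 = 207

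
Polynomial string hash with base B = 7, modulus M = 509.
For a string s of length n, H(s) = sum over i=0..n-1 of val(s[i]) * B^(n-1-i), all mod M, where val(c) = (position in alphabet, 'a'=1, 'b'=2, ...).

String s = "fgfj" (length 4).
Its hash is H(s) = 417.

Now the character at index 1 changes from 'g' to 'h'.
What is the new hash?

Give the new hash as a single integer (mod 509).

val('g') = 7, val('h') = 8
Position k = 1, exponent = n-1-k = 2
B^2 mod M = 7^2 mod 509 = 49
Delta = (8 - 7) * 49 mod 509 = 49
New hash = (417 + 49) mod 509 = 466

Answer: 466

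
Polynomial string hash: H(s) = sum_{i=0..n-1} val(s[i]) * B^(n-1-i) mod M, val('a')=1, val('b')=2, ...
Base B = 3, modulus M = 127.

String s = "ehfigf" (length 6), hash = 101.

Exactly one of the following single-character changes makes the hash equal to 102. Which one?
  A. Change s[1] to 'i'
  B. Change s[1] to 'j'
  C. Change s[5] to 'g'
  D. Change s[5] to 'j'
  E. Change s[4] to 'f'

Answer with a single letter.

Answer: C

Derivation:
Option A: s[1]='h'->'i', delta=(9-8)*3^4 mod 127 = 81, hash=101+81 mod 127 = 55
Option B: s[1]='h'->'j', delta=(10-8)*3^4 mod 127 = 35, hash=101+35 mod 127 = 9
Option C: s[5]='f'->'g', delta=(7-6)*3^0 mod 127 = 1, hash=101+1 mod 127 = 102 <-- target
Option D: s[5]='f'->'j', delta=(10-6)*3^0 mod 127 = 4, hash=101+4 mod 127 = 105
Option E: s[4]='g'->'f', delta=(6-7)*3^1 mod 127 = 124, hash=101+124 mod 127 = 98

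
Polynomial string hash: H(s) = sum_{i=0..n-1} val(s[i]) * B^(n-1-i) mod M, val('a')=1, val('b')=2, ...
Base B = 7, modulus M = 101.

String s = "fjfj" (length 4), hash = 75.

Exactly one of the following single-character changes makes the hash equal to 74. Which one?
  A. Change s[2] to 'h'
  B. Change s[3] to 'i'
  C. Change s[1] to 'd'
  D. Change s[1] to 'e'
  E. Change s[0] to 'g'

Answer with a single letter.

Answer: B

Derivation:
Option A: s[2]='f'->'h', delta=(8-6)*7^1 mod 101 = 14, hash=75+14 mod 101 = 89
Option B: s[3]='j'->'i', delta=(9-10)*7^0 mod 101 = 100, hash=75+100 mod 101 = 74 <-- target
Option C: s[1]='j'->'d', delta=(4-10)*7^2 mod 101 = 9, hash=75+9 mod 101 = 84
Option D: s[1]='j'->'e', delta=(5-10)*7^2 mod 101 = 58, hash=75+58 mod 101 = 32
Option E: s[0]='f'->'g', delta=(7-6)*7^3 mod 101 = 40, hash=75+40 mod 101 = 14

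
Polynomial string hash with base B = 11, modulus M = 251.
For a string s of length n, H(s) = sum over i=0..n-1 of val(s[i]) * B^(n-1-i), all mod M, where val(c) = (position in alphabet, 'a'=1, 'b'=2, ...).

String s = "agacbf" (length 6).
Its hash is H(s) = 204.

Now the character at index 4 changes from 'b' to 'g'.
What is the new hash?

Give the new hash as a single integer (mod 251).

Answer: 8

Derivation:
val('b') = 2, val('g') = 7
Position k = 4, exponent = n-1-k = 1
B^1 mod M = 11^1 mod 251 = 11
Delta = (7 - 2) * 11 mod 251 = 55
New hash = (204 + 55) mod 251 = 8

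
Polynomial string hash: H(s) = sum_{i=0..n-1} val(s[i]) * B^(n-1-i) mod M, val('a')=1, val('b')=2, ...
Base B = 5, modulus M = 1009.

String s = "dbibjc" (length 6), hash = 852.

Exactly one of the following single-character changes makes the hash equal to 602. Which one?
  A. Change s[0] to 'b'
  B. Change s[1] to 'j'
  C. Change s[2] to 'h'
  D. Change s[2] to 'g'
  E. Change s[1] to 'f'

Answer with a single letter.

Option A: s[0]='d'->'b', delta=(2-4)*5^5 mod 1009 = 813, hash=852+813 mod 1009 = 656
Option B: s[1]='b'->'j', delta=(10-2)*5^4 mod 1009 = 964, hash=852+964 mod 1009 = 807
Option C: s[2]='i'->'h', delta=(8-9)*5^3 mod 1009 = 884, hash=852+884 mod 1009 = 727
Option D: s[2]='i'->'g', delta=(7-9)*5^3 mod 1009 = 759, hash=852+759 mod 1009 = 602 <-- target
Option E: s[1]='b'->'f', delta=(6-2)*5^4 mod 1009 = 482, hash=852+482 mod 1009 = 325

Answer: D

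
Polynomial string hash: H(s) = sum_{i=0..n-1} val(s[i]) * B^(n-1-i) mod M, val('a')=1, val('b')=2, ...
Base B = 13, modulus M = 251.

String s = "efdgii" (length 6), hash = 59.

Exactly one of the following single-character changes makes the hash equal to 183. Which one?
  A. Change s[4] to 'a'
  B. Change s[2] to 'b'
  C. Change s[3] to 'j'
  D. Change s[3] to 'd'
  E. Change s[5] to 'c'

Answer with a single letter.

Answer: B

Derivation:
Option A: s[4]='i'->'a', delta=(1-9)*13^1 mod 251 = 147, hash=59+147 mod 251 = 206
Option B: s[2]='d'->'b', delta=(2-4)*13^3 mod 251 = 124, hash=59+124 mod 251 = 183 <-- target
Option C: s[3]='g'->'j', delta=(10-7)*13^2 mod 251 = 5, hash=59+5 mod 251 = 64
Option D: s[3]='g'->'d', delta=(4-7)*13^2 mod 251 = 246, hash=59+246 mod 251 = 54
Option E: s[5]='i'->'c', delta=(3-9)*13^0 mod 251 = 245, hash=59+245 mod 251 = 53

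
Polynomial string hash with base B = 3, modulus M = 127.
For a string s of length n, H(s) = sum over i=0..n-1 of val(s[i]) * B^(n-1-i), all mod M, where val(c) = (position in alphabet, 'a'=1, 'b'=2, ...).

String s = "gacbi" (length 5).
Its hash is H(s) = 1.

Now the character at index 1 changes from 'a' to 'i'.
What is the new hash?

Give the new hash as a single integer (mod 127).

val('a') = 1, val('i') = 9
Position k = 1, exponent = n-1-k = 3
B^3 mod M = 3^3 mod 127 = 27
Delta = (9 - 1) * 27 mod 127 = 89
New hash = (1 + 89) mod 127 = 90

Answer: 90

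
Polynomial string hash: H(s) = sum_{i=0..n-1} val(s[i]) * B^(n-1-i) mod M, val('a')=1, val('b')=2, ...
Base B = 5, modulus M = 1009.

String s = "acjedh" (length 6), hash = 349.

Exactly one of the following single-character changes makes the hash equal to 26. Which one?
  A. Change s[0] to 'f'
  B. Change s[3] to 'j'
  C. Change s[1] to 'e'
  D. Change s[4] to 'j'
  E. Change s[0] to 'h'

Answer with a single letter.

Option A: s[0]='a'->'f', delta=(6-1)*5^5 mod 1009 = 490, hash=349+490 mod 1009 = 839
Option B: s[3]='e'->'j', delta=(10-5)*5^2 mod 1009 = 125, hash=349+125 mod 1009 = 474
Option C: s[1]='c'->'e', delta=(5-3)*5^4 mod 1009 = 241, hash=349+241 mod 1009 = 590
Option D: s[4]='d'->'j', delta=(10-4)*5^1 mod 1009 = 30, hash=349+30 mod 1009 = 379
Option E: s[0]='a'->'h', delta=(8-1)*5^5 mod 1009 = 686, hash=349+686 mod 1009 = 26 <-- target

Answer: E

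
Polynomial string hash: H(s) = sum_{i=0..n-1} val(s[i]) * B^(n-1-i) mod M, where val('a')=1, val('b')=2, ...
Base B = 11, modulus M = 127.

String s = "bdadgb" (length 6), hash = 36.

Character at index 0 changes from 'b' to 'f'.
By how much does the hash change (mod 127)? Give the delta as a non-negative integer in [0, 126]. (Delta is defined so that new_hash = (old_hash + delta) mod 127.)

Answer: 60

Derivation:
Delta formula: (val(new) - val(old)) * B^(n-1-k) mod M
  val('f') - val('b') = 6 - 2 = 4
  B^(n-1-k) = 11^5 mod 127 = 15
  Delta = 4 * 15 mod 127 = 60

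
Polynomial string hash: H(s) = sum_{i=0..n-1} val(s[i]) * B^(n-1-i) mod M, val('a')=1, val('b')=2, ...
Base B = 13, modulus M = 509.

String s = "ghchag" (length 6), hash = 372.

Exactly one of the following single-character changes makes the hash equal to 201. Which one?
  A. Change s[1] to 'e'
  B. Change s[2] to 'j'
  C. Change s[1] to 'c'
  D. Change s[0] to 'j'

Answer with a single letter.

Option A: s[1]='h'->'e', delta=(5-8)*13^4 mod 509 = 338, hash=372+338 mod 509 = 201 <-- target
Option B: s[2]='c'->'j', delta=(10-3)*13^3 mod 509 = 109, hash=372+109 mod 509 = 481
Option C: s[1]='h'->'c', delta=(3-8)*13^4 mod 509 = 224, hash=372+224 mod 509 = 87
Option D: s[0]='g'->'j', delta=(10-7)*13^5 mod 509 = 187, hash=372+187 mod 509 = 50

Answer: A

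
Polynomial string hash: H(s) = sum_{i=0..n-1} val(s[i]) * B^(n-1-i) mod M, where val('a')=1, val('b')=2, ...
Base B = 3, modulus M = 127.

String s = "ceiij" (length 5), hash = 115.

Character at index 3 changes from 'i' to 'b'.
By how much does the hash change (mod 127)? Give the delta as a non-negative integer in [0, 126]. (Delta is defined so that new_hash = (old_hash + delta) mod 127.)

Answer: 106

Derivation:
Delta formula: (val(new) - val(old)) * B^(n-1-k) mod M
  val('b') - val('i') = 2 - 9 = -7
  B^(n-1-k) = 3^1 mod 127 = 3
  Delta = -7 * 3 mod 127 = 106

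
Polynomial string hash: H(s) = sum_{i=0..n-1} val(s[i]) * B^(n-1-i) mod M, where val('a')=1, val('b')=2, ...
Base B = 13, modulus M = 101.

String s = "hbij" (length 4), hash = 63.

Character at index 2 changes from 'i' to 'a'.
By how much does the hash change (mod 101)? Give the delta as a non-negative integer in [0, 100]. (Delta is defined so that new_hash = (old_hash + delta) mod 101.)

Delta formula: (val(new) - val(old)) * B^(n-1-k) mod M
  val('a') - val('i') = 1 - 9 = -8
  B^(n-1-k) = 13^1 mod 101 = 13
  Delta = -8 * 13 mod 101 = 98

Answer: 98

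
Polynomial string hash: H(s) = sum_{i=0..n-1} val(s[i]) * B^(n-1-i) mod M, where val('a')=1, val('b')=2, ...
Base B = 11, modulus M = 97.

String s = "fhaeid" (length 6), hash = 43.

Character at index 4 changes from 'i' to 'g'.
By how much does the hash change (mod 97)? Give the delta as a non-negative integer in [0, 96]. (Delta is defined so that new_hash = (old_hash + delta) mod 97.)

Answer: 75

Derivation:
Delta formula: (val(new) - val(old)) * B^(n-1-k) mod M
  val('g') - val('i') = 7 - 9 = -2
  B^(n-1-k) = 11^1 mod 97 = 11
  Delta = -2 * 11 mod 97 = 75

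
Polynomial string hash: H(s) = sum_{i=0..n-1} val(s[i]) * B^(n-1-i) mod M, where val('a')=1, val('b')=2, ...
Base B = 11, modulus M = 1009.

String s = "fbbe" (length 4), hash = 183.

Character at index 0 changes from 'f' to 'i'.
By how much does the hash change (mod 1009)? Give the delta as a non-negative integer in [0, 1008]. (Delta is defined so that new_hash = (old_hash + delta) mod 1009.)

Delta formula: (val(new) - val(old)) * B^(n-1-k) mod M
  val('i') - val('f') = 9 - 6 = 3
  B^(n-1-k) = 11^3 mod 1009 = 322
  Delta = 3 * 322 mod 1009 = 966

Answer: 966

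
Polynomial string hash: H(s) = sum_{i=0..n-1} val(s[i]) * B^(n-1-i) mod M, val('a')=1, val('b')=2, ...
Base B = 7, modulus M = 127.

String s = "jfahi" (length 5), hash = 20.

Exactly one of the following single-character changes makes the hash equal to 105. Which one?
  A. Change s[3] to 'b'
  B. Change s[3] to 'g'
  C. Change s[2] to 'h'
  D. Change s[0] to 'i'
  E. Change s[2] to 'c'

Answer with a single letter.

Option A: s[3]='h'->'b', delta=(2-8)*7^1 mod 127 = 85, hash=20+85 mod 127 = 105 <-- target
Option B: s[3]='h'->'g', delta=(7-8)*7^1 mod 127 = 120, hash=20+120 mod 127 = 13
Option C: s[2]='a'->'h', delta=(8-1)*7^2 mod 127 = 89, hash=20+89 mod 127 = 109
Option D: s[0]='j'->'i', delta=(9-10)*7^4 mod 127 = 12, hash=20+12 mod 127 = 32
Option E: s[2]='a'->'c', delta=(3-1)*7^2 mod 127 = 98, hash=20+98 mod 127 = 118

Answer: A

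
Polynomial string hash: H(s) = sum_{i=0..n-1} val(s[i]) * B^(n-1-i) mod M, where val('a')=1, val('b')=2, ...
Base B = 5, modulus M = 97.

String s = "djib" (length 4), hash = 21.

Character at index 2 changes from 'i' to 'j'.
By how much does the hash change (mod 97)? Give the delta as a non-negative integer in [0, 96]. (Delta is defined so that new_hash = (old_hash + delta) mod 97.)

Answer: 5

Derivation:
Delta formula: (val(new) - val(old)) * B^(n-1-k) mod M
  val('j') - val('i') = 10 - 9 = 1
  B^(n-1-k) = 5^1 mod 97 = 5
  Delta = 1 * 5 mod 97 = 5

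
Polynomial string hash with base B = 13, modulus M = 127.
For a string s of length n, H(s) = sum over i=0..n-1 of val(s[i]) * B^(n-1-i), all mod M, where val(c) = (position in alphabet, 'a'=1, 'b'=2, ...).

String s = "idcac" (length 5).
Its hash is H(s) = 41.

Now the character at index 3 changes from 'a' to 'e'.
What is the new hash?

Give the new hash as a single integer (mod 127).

val('a') = 1, val('e') = 5
Position k = 3, exponent = n-1-k = 1
B^1 mod M = 13^1 mod 127 = 13
Delta = (5 - 1) * 13 mod 127 = 52
New hash = (41 + 52) mod 127 = 93

Answer: 93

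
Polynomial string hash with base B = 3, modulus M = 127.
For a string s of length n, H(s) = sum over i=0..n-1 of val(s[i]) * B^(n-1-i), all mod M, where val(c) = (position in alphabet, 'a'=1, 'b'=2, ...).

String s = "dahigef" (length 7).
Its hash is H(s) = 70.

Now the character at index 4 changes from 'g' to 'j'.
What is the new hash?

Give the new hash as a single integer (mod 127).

val('g') = 7, val('j') = 10
Position k = 4, exponent = n-1-k = 2
B^2 mod M = 3^2 mod 127 = 9
Delta = (10 - 7) * 9 mod 127 = 27
New hash = (70 + 27) mod 127 = 97

Answer: 97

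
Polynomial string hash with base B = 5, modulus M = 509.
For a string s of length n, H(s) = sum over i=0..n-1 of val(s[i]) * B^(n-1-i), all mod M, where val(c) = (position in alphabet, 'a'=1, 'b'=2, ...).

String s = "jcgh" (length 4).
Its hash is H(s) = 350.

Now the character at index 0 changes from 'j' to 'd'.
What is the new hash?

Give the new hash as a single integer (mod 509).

val('j') = 10, val('d') = 4
Position k = 0, exponent = n-1-k = 3
B^3 mod M = 5^3 mod 509 = 125
Delta = (4 - 10) * 125 mod 509 = 268
New hash = (350 + 268) mod 509 = 109

Answer: 109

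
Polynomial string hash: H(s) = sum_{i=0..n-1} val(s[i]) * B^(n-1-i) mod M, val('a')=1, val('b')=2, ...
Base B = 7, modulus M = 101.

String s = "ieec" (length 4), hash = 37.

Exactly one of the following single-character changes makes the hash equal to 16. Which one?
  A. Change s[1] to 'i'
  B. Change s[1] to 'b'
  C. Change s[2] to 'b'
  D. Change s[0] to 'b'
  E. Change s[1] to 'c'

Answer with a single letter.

Option A: s[1]='e'->'i', delta=(9-5)*7^2 mod 101 = 95, hash=37+95 mod 101 = 31
Option B: s[1]='e'->'b', delta=(2-5)*7^2 mod 101 = 55, hash=37+55 mod 101 = 92
Option C: s[2]='e'->'b', delta=(2-5)*7^1 mod 101 = 80, hash=37+80 mod 101 = 16 <-- target
Option D: s[0]='i'->'b', delta=(2-9)*7^3 mod 101 = 23, hash=37+23 mod 101 = 60
Option E: s[1]='e'->'c', delta=(3-5)*7^2 mod 101 = 3, hash=37+3 mod 101 = 40

Answer: C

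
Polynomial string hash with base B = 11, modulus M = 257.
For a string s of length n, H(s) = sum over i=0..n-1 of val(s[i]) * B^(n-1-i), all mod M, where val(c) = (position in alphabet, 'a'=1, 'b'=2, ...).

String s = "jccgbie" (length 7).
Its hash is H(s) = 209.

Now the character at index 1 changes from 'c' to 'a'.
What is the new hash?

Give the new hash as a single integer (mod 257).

Answer: 128

Derivation:
val('c') = 3, val('a') = 1
Position k = 1, exponent = n-1-k = 5
B^5 mod M = 11^5 mod 257 = 169
Delta = (1 - 3) * 169 mod 257 = 176
New hash = (209 + 176) mod 257 = 128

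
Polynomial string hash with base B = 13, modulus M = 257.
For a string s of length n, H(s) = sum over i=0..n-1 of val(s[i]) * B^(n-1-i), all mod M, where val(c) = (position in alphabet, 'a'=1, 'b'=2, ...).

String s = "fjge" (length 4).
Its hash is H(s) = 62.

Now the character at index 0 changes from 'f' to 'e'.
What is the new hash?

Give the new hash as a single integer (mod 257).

val('f') = 6, val('e') = 5
Position k = 0, exponent = n-1-k = 3
B^3 mod M = 13^3 mod 257 = 141
Delta = (5 - 6) * 141 mod 257 = 116
New hash = (62 + 116) mod 257 = 178

Answer: 178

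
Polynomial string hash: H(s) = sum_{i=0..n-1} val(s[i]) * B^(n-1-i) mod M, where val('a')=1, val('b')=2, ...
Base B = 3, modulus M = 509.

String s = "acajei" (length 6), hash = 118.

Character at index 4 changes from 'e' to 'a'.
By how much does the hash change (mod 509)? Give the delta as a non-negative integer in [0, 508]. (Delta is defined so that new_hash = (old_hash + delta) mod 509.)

Answer: 497

Derivation:
Delta formula: (val(new) - val(old)) * B^(n-1-k) mod M
  val('a') - val('e') = 1 - 5 = -4
  B^(n-1-k) = 3^1 mod 509 = 3
  Delta = -4 * 3 mod 509 = 497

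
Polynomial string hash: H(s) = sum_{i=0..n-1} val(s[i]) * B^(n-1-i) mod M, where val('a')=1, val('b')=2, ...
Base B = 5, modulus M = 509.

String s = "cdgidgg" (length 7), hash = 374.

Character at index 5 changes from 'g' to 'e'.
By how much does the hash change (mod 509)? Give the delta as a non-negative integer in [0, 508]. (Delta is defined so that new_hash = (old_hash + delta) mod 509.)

Delta formula: (val(new) - val(old)) * B^(n-1-k) mod M
  val('e') - val('g') = 5 - 7 = -2
  B^(n-1-k) = 5^1 mod 509 = 5
  Delta = -2 * 5 mod 509 = 499

Answer: 499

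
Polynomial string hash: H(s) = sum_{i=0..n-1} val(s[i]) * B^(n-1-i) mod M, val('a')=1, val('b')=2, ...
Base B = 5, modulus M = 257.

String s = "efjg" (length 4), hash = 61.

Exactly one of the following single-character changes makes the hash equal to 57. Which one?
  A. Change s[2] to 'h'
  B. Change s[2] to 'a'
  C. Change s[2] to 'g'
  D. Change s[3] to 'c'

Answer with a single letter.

Option A: s[2]='j'->'h', delta=(8-10)*5^1 mod 257 = 247, hash=61+247 mod 257 = 51
Option B: s[2]='j'->'a', delta=(1-10)*5^1 mod 257 = 212, hash=61+212 mod 257 = 16
Option C: s[2]='j'->'g', delta=(7-10)*5^1 mod 257 = 242, hash=61+242 mod 257 = 46
Option D: s[3]='g'->'c', delta=(3-7)*5^0 mod 257 = 253, hash=61+253 mod 257 = 57 <-- target

Answer: D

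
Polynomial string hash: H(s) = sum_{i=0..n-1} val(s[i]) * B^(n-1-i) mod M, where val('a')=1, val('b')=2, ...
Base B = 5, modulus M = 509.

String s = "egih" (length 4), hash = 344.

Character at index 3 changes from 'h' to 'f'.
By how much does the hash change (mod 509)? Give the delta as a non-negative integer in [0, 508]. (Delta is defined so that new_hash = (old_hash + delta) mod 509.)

Answer: 507

Derivation:
Delta formula: (val(new) - val(old)) * B^(n-1-k) mod M
  val('f') - val('h') = 6 - 8 = -2
  B^(n-1-k) = 5^0 mod 509 = 1
  Delta = -2 * 1 mod 509 = 507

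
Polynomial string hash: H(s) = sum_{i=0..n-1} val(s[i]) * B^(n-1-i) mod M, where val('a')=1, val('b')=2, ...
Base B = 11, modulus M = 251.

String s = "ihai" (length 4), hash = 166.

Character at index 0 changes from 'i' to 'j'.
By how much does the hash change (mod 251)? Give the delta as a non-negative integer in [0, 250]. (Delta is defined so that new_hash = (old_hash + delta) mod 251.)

Delta formula: (val(new) - val(old)) * B^(n-1-k) mod M
  val('j') - val('i') = 10 - 9 = 1
  B^(n-1-k) = 11^3 mod 251 = 76
  Delta = 1 * 76 mod 251 = 76

Answer: 76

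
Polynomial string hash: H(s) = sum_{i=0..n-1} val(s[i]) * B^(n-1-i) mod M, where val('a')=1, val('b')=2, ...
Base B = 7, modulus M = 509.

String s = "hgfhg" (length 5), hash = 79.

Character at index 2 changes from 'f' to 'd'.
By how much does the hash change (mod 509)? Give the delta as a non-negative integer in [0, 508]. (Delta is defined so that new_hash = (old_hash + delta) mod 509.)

Delta formula: (val(new) - val(old)) * B^(n-1-k) mod M
  val('d') - val('f') = 4 - 6 = -2
  B^(n-1-k) = 7^2 mod 509 = 49
  Delta = -2 * 49 mod 509 = 411

Answer: 411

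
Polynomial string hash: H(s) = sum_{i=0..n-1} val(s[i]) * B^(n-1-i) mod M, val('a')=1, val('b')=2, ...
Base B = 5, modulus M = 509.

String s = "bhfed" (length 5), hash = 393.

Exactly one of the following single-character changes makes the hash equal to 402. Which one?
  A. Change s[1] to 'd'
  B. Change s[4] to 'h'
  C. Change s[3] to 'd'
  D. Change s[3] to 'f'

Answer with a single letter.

Answer: A

Derivation:
Option A: s[1]='h'->'d', delta=(4-8)*5^3 mod 509 = 9, hash=393+9 mod 509 = 402 <-- target
Option B: s[4]='d'->'h', delta=(8-4)*5^0 mod 509 = 4, hash=393+4 mod 509 = 397
Option C: s[3]='e'->'d', delta=(4-5)*5^1 mod 509 = 504, hash=393+504 mod 509 = 388
Option D: s[3]='e'->'f', delta=(6-5)*5^1 mod 509 = 5, hash=393+5 mod 509 = 398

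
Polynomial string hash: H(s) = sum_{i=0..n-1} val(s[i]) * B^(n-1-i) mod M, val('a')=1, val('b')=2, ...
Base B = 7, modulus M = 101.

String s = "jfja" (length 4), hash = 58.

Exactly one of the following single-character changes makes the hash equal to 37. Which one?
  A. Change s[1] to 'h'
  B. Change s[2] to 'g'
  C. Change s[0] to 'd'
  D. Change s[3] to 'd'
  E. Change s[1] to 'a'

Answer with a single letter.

Answer: B

Derivation:
Option A: s[1]='f'->'h', delta=(8-6)*7^2 mod 101 = 98, hash=58+98 mod 101 = 55
Option B: s[2]='j'->'g', delta=(7-10)*7^1 mod 101 = 80, hash=58+80 mod 101 = 37 <-- target
Option C: s[0]='j'->'d', delta=(4-10)*7^3 mod 101 = 63, hash=58+63 mod 101 = 20
Option D: s[3]='a'->'d', delta=(4-1)*7^0 mod 101 = 3, hash=58+3 mod 101 = 61
Option E: s[1]='f'->'a', delta=(1-6)*7^2 mod 101 = 58, hash=58+58 mod 101 = 15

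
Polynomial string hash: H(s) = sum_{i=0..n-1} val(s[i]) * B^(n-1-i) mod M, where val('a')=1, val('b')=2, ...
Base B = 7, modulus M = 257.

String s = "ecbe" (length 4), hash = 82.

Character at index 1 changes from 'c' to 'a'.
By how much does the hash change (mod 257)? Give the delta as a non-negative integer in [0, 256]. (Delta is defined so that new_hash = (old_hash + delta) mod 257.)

Answer: 159

Derivation:
Delta formula: (val(new) - val(old)) * B^(n-1-k) mod M
  val('a') - val('c') = 1 - 3 = -2
  B^(n-1-k) = 7^2 mod 257 = 49
  Delta = -2 * 49 mod 257 = 159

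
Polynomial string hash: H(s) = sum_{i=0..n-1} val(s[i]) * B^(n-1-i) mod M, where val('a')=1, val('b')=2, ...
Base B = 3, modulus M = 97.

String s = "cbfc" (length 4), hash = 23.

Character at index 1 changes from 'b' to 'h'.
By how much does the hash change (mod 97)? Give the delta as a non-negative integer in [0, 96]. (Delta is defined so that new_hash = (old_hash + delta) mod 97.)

Answer: 54

Derivation:
Delta formula: (val(new) - val(old)) * B^(n-1-k) mod M
  val('h') - val('b') = 8 - 2 = 6
  B^(n-1-k) = 3^2 mod 97 = 9
  Delta = 6 * 9 mod 97 = 54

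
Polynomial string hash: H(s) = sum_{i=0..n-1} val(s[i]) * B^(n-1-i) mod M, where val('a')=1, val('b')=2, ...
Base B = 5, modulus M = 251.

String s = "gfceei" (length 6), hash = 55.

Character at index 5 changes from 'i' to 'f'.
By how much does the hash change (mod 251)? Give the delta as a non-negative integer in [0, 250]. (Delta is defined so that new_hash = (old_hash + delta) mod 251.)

Answer: 248

Derivation:
Delta formula: (val(new) - val(old)) * B^(n-1-k) mod M
  val('f') - val('i') = 6 - 9 = -3
  B^(n-1-k) = 5^0 mod 251 = 1
  Delta = -3 * 1 mod 251 = 248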